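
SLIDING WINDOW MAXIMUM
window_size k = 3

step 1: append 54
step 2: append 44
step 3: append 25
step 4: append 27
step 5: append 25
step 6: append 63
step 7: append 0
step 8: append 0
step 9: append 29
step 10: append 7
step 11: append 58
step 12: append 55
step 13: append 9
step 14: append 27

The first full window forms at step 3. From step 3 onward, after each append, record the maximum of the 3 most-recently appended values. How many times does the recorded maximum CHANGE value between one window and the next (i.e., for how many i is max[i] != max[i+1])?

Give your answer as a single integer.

Answer: 6

Derivation:
step 1: append 54 -> window=[54] (not full yet)
step 2: append 44 -> window=[54, 44] (not full yet)
step 3: append 25 -> window=[54, 44, 25] -> max=54
step 4: append 27 -> window=[44, 25, 27] -> max=44
step 5: append 25 -> window=[25, 27, 25] -> max=27
step 6: append 63 -> window=[27, 25, 63] -> max=63
step 7: append 0 -> window=[25, 63, 0] -> max=63
step 8: append 0 -> window=[63, 0, 0] -> max=63
step 9: append 29 -> window=[0, 0, 29] -> max=29
step 10: append 7 -> window=[0, 29, 7] -> max=29
step 11: append 58 -> window=[29, 7, 58] -> max=58
step 12: append 55 -> window=[7, 58, 55] -> max=58
step 13: append 9 -> window=[58, 55, 9] -> max=58
step 14: append 27 -> window=[55, 9, 27] -> max=55
Recorded maximums: 54 44 27 63 63 63 29 29 58 58 58 55
Changes between consecutive maximums: 6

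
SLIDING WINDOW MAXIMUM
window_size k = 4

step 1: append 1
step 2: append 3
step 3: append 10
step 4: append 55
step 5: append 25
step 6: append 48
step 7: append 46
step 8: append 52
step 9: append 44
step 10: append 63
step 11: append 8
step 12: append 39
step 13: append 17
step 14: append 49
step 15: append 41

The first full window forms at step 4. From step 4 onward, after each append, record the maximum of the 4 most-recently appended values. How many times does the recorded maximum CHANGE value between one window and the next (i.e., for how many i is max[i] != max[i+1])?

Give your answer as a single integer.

Answer: 3

Derivation:
step 1: append 1 -> window=[1] (not full yet)
step 2: append 3 -> window=[1, 3] (not full yet)
step 3: append 10 -> window=[1, 3, 10] (not full yet)
step 4: append 55 -> window=[1, 3, 10, 55] -> max=55
step 5: append 25 -> window=[3, 10, 55, 25] -> max=55
step 6: append 48 -> window=[10, 55, 25, 48] -> max=55
step 7: append 46 -> window=[55, 25, 48, 46] -> max=55
step 8: append 52 -> window=[25, 48, 46, 52] -> max=52
step 9: append 44 -> window=[48, 46, 52, 44] -> max=52
step 10: append 63 -> window=[46, 52, 44, 63] -> max=63
step 11: append 8 -> window=[52, 44, 63, 8] -> max=63
step 12: append 39 -> window=[44, 63, 8, 39] -> max=63
step 13: append 17 -> window=[63, 8, 39, 17] -> max=63
step 14: append 49 -> window=[8, 39, 17, 49] -> max=49
step 15: append 41 -> window=[39, 17, 49, 41] -> max=49
Recorded maximums: 55 55 55 55 52 52 63 63 63 63 49 49
Changes between consecutive maximums: 3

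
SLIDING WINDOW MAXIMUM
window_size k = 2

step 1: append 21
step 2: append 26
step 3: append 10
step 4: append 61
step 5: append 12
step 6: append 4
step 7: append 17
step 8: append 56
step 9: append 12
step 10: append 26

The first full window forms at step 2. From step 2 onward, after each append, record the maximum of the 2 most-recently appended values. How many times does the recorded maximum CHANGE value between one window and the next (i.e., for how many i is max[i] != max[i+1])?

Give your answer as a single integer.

Answer: 5

Derivation:
step 1: append 21 -> window=[21] (not full yet)
step 2: append 26 -> window=[21, 26] -> max=26
step 3: append 10 -> window=[26, 10] -> max=26
step 4: append 61 -> window=[10, 61] -> max=61
step 5: append 12 -> window=[61, 12] -> max=61
step 6: append 4 -> window=[12, 4] -> max=12
step 7: append 17 -> window=[4, 17] -> max=17
step 8: append 56 -> window=[17, 56] -> max=56
step 9: append 12 -> window=[56, 12] -> max=56
step 10: append 26 -> window=[12, 26] -> max=26
Recorded maximums: 26 26 61 61 12 17 56 56 26
Changes between consecutive maximums: 5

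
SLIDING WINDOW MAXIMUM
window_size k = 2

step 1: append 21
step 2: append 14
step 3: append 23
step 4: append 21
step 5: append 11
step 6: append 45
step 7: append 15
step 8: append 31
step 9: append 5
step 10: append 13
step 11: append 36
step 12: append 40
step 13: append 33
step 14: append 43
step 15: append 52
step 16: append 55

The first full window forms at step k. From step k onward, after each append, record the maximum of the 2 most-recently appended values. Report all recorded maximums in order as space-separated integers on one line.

Answer: 21 23 23 21 45 45 31 31 13 36 40 40 43 52 55

Derivation:
step 1: append 21 -> window=[21] (not full yet)
step 2: append 14 -> window=[21, 14] -> max=21
step 3: append 23 -> window=[14, 23] -> max=23
step 4: append 21 -> window=[23, 21] -> max=23
step 5: append 11 -> window=[21, 11] -> max=21
step 6: append 45 -> window=[11, 45] -> max=45
step 7: append 15 -> window=[45, 15] -> max=45
step 8: append 31 -> window=[15, 31] -> max=31
step 9: append 5 -> window=[31, 5] -> max=31
step 10: append 13 -> window=[5, 13] -> max=13
step 11: append 36 -> window=[13, 36] -> max=36
step 12: append 40 -> window=[36, 40] -> max=40
step 13: append 33 -> window=[40, 33] -> max=40
step 14: append 43 -> window=[33, 43] -> max=43
step 15: append 52 -> window=[43, 52] -> max=52
step 16: append 55 -> window=[52, 55] -> max=55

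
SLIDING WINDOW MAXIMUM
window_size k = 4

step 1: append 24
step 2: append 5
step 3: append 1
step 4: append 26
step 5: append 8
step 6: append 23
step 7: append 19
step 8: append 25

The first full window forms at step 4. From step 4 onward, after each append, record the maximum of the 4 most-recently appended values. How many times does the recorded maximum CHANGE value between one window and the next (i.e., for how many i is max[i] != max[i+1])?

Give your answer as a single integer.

Answer: 1

Derivation:
step 1: append 24 -> window=[24] (not full yet)
step 2: append 5 -> window=[24, 5] (not full yet)
step 3: append 1 -> window=[24, 5, 1] (not full yet)
step 4: append 26 -> window=[24, 5, 1, 26] -> max=26
step 5: append 8 -> window=[5, 1, 26, 8] -> max=26
step 6: append 23 -> window=[1, 26, 8, 23] -> max=26
step 7: append 19 -> window=[26, 8, 23, 19] -> max=26
step 8: append 25 -> window=[8, 23, 19, 25] -> max=25
Recorded maximums: 26 26 26 26 25
Changes between consecutive maximums: 1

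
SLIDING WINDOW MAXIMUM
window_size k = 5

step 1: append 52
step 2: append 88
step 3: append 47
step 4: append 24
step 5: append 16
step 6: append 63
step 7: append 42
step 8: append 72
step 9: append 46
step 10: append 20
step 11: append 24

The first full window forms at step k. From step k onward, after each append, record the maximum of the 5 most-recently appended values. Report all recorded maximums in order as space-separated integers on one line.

step 1: append 52 -> window=[52] (not full yet)
step 2: append 88 -> window=[52, 88] (not full yet)
step 3: append 47 -> window=[52, 88, 47] (not full yet)
step 4: append 24 -> window=[52, 88, 47, 24] (not full yet)
step 5: append 16 -> window=[52, 88, 47, 24, 16] -> max=88
step 6: append 63 -> window=[88, 47, 24, 16, 63] -> max=88
step 7: append 42 -> window=[47, 24, 16, 63, 42] -> max=63
step 8: append 72 -> window=[24, 16, 63, 42, 72] -> max=72
step 9: append 46 -> window=[16, 63, 42, 72, 46] -> max=72
step 10: append 20 -> window=[63, 42, 72, 46, 20] -> max=72
step 11: append 24 -> window=[42, 72, 46, 20, 24] -> max=72

Answer: 88 88 63 72 72 72 72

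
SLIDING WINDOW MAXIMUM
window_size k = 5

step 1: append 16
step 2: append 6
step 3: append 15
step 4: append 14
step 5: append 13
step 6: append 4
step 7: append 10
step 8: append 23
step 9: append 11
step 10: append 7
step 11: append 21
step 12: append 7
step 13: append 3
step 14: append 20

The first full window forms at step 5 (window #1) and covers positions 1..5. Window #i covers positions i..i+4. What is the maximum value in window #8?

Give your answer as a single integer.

Answer: 23

Derivation:
step 1: append 16 -> window=[16] (not full yet)
step 2: append 6 -> window=[16, 6] (not full yet)
step 3: append 15 -> window=[16, 6, 15] (not full yet)
step 4: append 14 -> window=[16, 6, 15, 14] (not full yet)
step 5: append 13 -> window=[16, 6, 15, 14, 13] -> max=16
step 6: append 4 -> window=[6, 15, 14, 13, 4] -> max=15
step 7: append 10 -> window=[15, 14, 13, 4, 10] -> max=15
step 8: append 23 -> window=[14, 13, 4, 10, 23] -> max=23
step 9: append 11 -> window=[13, 4, 10, 23, 11] -> max=23
step 10: append 7 -> window=[4, 10, 23, 11, 7] -> max=23
step 11: append 21 -> window=[10, 23, 11, 7, 21] -> max=23
step 12: append 7 -> window=[23, 11, 7, 21, 7] -> max=23
Window #8 max = 23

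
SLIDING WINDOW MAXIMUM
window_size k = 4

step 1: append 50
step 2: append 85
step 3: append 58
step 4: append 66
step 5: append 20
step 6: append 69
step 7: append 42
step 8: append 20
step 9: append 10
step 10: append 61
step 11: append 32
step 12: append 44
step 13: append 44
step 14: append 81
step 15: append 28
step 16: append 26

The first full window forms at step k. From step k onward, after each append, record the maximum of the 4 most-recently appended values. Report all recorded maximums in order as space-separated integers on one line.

Answer: 85 85 69 69 69 69 61 61 61 61 81 81 81

Derivation:
step 1: append 50 -> window=[50] (not full yet)
step 2: append 85 -> window=[50, 85] (not full yet)
step 3: append 58 -> window=[50, 85, 58] (not full yet)
step 4: append 66 -> window=[50, 85, 58, 66] -> max=85
step 5: append 20 -> window=[85, 58, 66, 20] -> max=85
step 6: append 69 -> window=[58, 66, 20, 69] -> max=69
step 7: append 42 -> window=[66, 20, 69, 42] -> max=69
step 8: append 20 -> window=[20, 69, 42, 20] -> max=69
step 9: append 10 -> window=[69, 42, 20, 10] -> max=69
step 10: append 61 -> window=[42, 20, 10, 61] -> max=61
step 11: append 32 -> window=[20, 10, 61, 32] -> max=61
step 12: append 44 -> window=[10, 61, 32, 44] -> max=61
step 13: append 44 -> window=[61, 32, 44, 44] -> max=61
step 14: append 81 -> window=[32, 44, 44, 81] -> max=81
step 15: append 28 -> window=[44, 44, 81, 28] -> max=81
step 16: append 26 -> window=[44, 81, 28, 26] -> max=81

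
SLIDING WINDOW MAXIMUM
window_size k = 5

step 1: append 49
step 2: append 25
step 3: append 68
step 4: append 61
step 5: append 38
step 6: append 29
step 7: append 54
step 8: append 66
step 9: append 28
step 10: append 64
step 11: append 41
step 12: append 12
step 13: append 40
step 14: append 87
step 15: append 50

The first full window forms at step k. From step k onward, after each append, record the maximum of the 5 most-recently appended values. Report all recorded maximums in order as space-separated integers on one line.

step 1: append 49 -> window=[49] (not full yet)
step 2: append 25 -> window=[49, 25] (not full yet)
step 3: append 68 -> window=[49, 25, 68] (not full yet)
step 4: append 61 -> window=[49, 25, 68, 61] (not full yet)
step 5: append 38 -> window=[49, 25, 68, 61, 38] -> max=68
step 6: append 29 -> window=[25, 68, 61, 38, 29] -> max=68
step 7: append 54 -> window=[68, 61, 38, 29, 54] -> max=68
step 8: append 66 -> window=[61, 38, 29, 54, 66] -> max=66
step 9: append 28 -> window=[38, 29, 54, 66, 28] -> max=66
step 10: append 64 -> window=[29, 54, 66, 28, 64] -> max=66
step 11: append 41 -> window=[54, 66, 28, 64, 41] -> max=66
step 12: append 12 -> window=[66, 28, 64, 41, 12] -> max=66
step 13: append 40 -> window=[28, 64, 41, 12, 40] -> max=64
step 14: append 87 -> window=[64, 41, 12, 40, 87] -> max=87
step 15: append 50 -> window=[41, 12, 40, 87, 50] -> max=87

Answer: 68 68 68 66 66 66 66 66 64 87 87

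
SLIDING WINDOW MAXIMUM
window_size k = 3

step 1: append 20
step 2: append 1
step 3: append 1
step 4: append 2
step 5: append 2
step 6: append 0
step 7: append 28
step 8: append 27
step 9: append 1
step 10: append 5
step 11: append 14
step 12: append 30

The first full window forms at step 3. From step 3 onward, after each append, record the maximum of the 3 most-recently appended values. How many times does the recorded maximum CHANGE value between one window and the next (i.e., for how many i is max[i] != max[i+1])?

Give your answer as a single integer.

Answer: 5

Derivation:
step 1: append 20 -> window=[20] (not full yet)
step 2: append 1 -> window=[20, 1] (not full yet)
step 3: append 1 -> window=[20, 1, 1] -> max=20
step 4: append 2 -> window=[1, 1, 2] -> max=2
step 5: append 2 -> window=[1, 2, 2] -> max=2
step 6: append 0 -> window=[2, 2, 0] -> max=2
step 7: append 28 -> window=[2, 0, 28] -> max=28
step 8: append 27 -> window=[0, 28, 27] -> max=28
step 9: append 1 -> window=[28, 27, 1] -> max=28
step 10: append 5 -> window=[27, 1, 5] -> max=27
step 11: append 14 -> window=[1, 5, 14] -> max=14
step 12: append 30 -> window=[5, 14, 30] -> max=30
Recorded maximums: 20 2 2 2 28 28 28 27 14 30
Changes between consecutive maximums: 5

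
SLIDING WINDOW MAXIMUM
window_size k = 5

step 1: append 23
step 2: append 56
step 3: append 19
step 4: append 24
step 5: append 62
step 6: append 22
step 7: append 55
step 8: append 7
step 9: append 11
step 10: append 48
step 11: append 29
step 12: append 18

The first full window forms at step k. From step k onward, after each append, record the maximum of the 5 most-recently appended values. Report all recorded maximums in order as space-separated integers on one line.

Answer: 62 62 62 62 62 55 55 48

Derivation:
step 1: append 23 -> window=[23] (not full yet)
step 2: append 56 -> window=[23, 56] (not full yet)
step 3: append 19 -> window=[23, 56, 19] (not full yet)
step 4: append 24 -> window=[23, 56, 19, 24] (not full yet)
step 5: append 62 -> window=[23, 56, 19, 24, 62] -> max=62
step 6: append 22 -> window=[56, 19, 24, 62, 22] -> max=62
step 7: append 55 -> window=[19, 24, 62, 22, 55] -> max=62
step 8: append 7 -> window=[24, 62, 22, 55, 7] -> max=62
step 9: append 11 -> window=[62, 22, 55, 7, 11] -> max=62
step 10: append 48 -> window=[22, 55, 7, 11, 48] -> max=55
step 11: append 29 -> window=[55, 7, 11, 48, 29] -> max=55
step 12: append 18 -> window=[7, 11, 48, 29, 18] -> max=48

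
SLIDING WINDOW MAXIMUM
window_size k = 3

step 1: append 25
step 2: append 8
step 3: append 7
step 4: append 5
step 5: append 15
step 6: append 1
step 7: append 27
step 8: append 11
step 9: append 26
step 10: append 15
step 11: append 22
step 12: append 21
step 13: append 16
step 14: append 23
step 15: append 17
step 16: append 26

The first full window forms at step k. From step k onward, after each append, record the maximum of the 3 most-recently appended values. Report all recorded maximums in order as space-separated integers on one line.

Answer: 25 8 15 15 27 27 27 26 26 22 22 23 23 26

Derivation:
step 1: append 25 -> window=[25] (not full yet)
step 2: append 8 -> window=[25, 8] (not full yet)
step 3: append 7 -> window=[25, 8, 7] -> max=25
step 4: append 5 -> window=[8, 7, 5] -> max=8
step 5: append 15 -> window=[7, 5, 15] -> max=15
step 6: append 1 -> window=[5, 15, 1] -> max=15
step 7: append 27 -> window=[15, 1, 27] -> max=27
step 8: append 11 -> window=[1, 27, 11] -> max=27
step 9: append 26 -> window=[27, 11, 26] -> max=27
step 10: append 15 -> window=[11, 26, 15] -> max=26
step 11: append 22 -> window=[26, 15, 22] -> max=26
step 12: append 21 -> window=[15, 22, 21] -> max=22
step 13: append 16 -> window=[22, 21, 16] -> max=22
step 14: append 23 -> window=[21, 16, 23] -> max=23
step 15: append 17 -> window=[16, 23, 17] -> max=23
step 16: append 26 -> window=[23, 17, 26] -> max=26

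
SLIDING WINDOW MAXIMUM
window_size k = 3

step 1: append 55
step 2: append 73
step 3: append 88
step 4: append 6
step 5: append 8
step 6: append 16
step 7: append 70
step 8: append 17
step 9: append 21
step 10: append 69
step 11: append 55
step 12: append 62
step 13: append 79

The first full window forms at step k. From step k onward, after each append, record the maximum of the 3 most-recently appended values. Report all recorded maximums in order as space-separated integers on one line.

Answer: 88 88 88 16 70 70 70 69 69 69 79

Derivation:
step 1: append 55 -> window=[55] (not full yet)
step 2: append 73 -> window=[55, 73] (not full yet)
step 3: append 88 -> window=[55, 73, 88] -> max=88
step 4: append 6 -> window=[73, 88, 6] -> max=88
step 5: append 8 -> window=[88, 6, 8] -> max=88
step 6: append 16 -> window=[6, 8, 16] -> max=16
step 7: append 70 -> window=[8, 16, 70] -> max=70
step 8: append 17 -> window=[16, 70, 17] -> max=70
step 9: append 21 -> window=[70, 17, 21] -> max=70
step 10: append 69 -> window=[17, 21, 69] -> max=69
step 11: append 55 -> window=[21, 69, 55] -> max=69
step 12: append 62 -> window=[69, 55, 62] -> max=69
step 13: append 79 -> window=[55, 62, 79] -> max=79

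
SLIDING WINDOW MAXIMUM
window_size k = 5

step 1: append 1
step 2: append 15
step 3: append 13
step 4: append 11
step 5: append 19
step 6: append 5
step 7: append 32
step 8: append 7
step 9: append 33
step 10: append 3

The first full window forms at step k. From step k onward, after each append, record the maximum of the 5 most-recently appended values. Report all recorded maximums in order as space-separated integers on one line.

Answer: 19 19 32 32 33 33

Derivation:
step 1: append 1 -> window=[1] (not full yet)
step 2: append 15 -> window=[1, 15] (not full yet)
step 3: append 13 -> window=[1, 15, 13] (not full yet)
step 4: append 11 -> window=[1, 15, 13, 11] (not full yet)
step 5: append 19 -> window=[1, 15, 13, 11, 19] -> max=19
step 6: append 5 -> window=[15, 13, 11, 19, 5] -> max=19
step 7: append 32 -> window=[13, 11, 19, 5, 32] -> max=32
step 8: append 7 -> window=[11, 19, 5, 32, 7] -> max=32
step 9: append 33 -> window=[19, 5, 32, 7, 33] -> max=33
step 10: append 3 -> window=[5, 32, 7, 33, 3] -> max=33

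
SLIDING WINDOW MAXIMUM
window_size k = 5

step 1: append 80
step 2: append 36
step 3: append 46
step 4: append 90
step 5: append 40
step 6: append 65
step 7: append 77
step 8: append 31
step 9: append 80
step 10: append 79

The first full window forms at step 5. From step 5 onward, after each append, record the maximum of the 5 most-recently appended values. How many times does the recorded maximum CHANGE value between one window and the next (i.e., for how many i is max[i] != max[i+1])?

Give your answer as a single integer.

step 1: append 80 -> window=[80] (not full yet)
step 2: append 36 -> window=[80, 36] (not full yet)
step 3: append 46 -> window=[80, 36, 46] (not full yet)
step 4: append 90 -> window=[80, 36, 46, 90] (not full yet)
step 5: append 40 -> window=[80, 36, 46, 90, 40] -> max=90
step 6: append 65 -> window=[36, 46, 90, 40, 65] -> max=90
step 7: append 77 -> window=[46, 90, 40, 65, 77] -> max=90
step 8: append 31 -> window=[90, 40, 65, 77, 31] -> max=90
step 9: append 80 -> window=[40, 65, 77, 31, 80] -> max=80
step 10: append 79 -> window=[65, 77, 31, 80, 79] -> max=80
Recorded maximums: 90 90 90 90 80 80
Changes between consecutive maximums: 1

Answer: 1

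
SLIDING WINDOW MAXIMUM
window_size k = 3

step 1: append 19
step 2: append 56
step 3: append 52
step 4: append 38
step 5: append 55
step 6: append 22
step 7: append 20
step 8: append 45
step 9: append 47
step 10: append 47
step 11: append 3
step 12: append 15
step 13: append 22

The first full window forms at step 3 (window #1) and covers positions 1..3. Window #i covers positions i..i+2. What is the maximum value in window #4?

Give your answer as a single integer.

Answer: 55

Derivation:
step 1: append 19 -> window=[19] (not full yet)
step 2: append 56 -> window=[19, 56] (not full yet)
step 3: append 52 -> window=[19, 56, 52] -> max=56
step 4: append 38 -> window=[56, 52, 38] -> max=56
step 5: append 55 -> window=[52, 38, 55] -> max=55
step 6: append 22 -> window=[38, 55, 22] -> max=55
Window #4 max = 55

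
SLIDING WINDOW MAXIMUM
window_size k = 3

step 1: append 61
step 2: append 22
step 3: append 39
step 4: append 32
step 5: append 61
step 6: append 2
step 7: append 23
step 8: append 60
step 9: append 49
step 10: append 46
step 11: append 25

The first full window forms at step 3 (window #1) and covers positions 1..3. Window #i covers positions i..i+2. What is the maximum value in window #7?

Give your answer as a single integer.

Answer: 60

Derivation:
step 1: append 61 -> window=[61] (not full yet)
step 2: append 22 -> window=[61, 22] (not full yet)
step 3: append 39 -> window=[61, 22, 39] -> max=61
step 4: append 32 -> window=[22, 39, 32] -> max=39
step 5: append 61 -> window=[39, 32, 61] -> max=61
step 6: append 2 -> window=[32, 61, 2] -> max=61
step 7: append 23 -> window=[61, 2, 23] -> max=61
step 8: append 60 -> window=[2, 23, 60] -> max=60
step 9: append 49 -> window=[23, 60, 49] -> max=60
Window #7 max = 60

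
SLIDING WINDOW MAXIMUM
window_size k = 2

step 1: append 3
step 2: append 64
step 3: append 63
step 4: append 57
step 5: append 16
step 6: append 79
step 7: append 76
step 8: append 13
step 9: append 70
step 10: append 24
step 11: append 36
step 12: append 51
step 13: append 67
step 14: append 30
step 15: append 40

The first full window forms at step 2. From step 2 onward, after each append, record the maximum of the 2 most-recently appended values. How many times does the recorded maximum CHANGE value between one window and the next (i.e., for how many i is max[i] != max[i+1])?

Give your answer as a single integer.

step 1: append 3 -> window=[3] (not full yet)
step 2: append 64 -> window=[3, 64] -> max=64
step 3: append 63 -> window=[64, 63] -> max=64
step 4: append 57 -> window=[63, 57] -> max=63
step 5: append 16 -> window=[57, 16] -> max=57
step 6: append 79 -> window=[16, 79] -> max=79
step 7: append 76 -> window=[79, 76] -> max=79
step 8: append 13 -> window=[76, 13] -> max=76
step 9: append 70 -> window=[13, 70] -> max=70
step 10: append 24 -> window=[70, 24] -> max=70
step 11: append 36 -> window=[24, 36] -> max=36
step 12: append 51 -> window=[36, 51] -> max=51
step 13: append 67 -> window=[51, 67] -> max=67
step 14: append 30 -> window=[67, 30] -> max=67
step 15: append 40 -> window=[30, 40] -> max=40
Recorded maximums: 64 64 63 57 79 79 76 70 70 36 51 67 67 40
Changes between consecutive maximums: 9

Answer: 9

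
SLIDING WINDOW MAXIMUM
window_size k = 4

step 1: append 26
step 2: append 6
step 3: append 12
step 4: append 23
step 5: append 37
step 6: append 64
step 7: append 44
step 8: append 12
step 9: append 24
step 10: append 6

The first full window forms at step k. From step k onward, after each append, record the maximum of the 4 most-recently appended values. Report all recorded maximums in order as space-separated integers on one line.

step 1: append 26 -> window=[26] (not full yet)
step 2: append 6 -> window=[26, 6] (not full yet)
step 3: append 12 -> window=[26, 6, 12] (not full yet)
step 4: append 23 -> window=[26, 6, 12, 23] -> max=26
step 5: append 37 -> window=[6, 12, 23, 37] -> max=37
step 6: append 64 -> window=[12, 23, 37, 64] -> max=64
step 7: append 44 -> window=[23, 37, 64, 44] -> max=64
step 8: append 12 -> window=[37, 64, 44, 12] -> max=64
step 9: append 24 -> window=[64, 44, 12, 24] -> max=64
step 10: append 6 -> window=[44, 12, 24, 6] -> max=44

Answer: 26 37 64 64 64 64 44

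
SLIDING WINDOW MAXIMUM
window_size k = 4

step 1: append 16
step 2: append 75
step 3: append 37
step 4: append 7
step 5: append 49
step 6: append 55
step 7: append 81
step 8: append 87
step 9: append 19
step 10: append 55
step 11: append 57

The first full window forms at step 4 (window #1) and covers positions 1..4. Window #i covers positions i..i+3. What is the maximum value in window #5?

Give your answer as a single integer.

step 1: append 16 -> window=[16] (not full yet)
step 2: append 75 -> window=[16, 75] (not full yet)
step 3: append 37 -> window=[16, 75, 37] (not full yet)
step 4: append 7 -> window=[16, 75, 37, 7] -> max=75
step 5: append 49 -> window=[75, 37, 7, 49] -> max=75
step 6: append 55 -> window=[37, 7, 49, 55] -> max=55
step 7: append 81 -> window=[7, 49, 55, 81] -> max=81
step 8: append 87 -> window=[49, 55, 81, 87] -> max=87
Window #5 max = 87

Answer: 87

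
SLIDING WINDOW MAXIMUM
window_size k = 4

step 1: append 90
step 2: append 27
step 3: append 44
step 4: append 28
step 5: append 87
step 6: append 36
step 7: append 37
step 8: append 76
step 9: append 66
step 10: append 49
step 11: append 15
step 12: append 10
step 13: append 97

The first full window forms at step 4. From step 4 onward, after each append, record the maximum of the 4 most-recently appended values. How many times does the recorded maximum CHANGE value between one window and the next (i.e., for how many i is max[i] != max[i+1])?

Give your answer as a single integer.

step 1: append 90 -> window=[90] (not full yet)
step 2: append 27 -> window=[90, 27] (not full yet)
step 3: append 44 -> window=[90, 27, 44] (not full yet)
step 4: append 28 -> window=[90, 27, 44, 28] -> max=90
step 5: append 87 -> window=[27, 44, 28, 87] -> max=87
step 6: append 36 -> window=[44, 28, 87, 36] -> max=87
step 7: append 37 -> window=[28, 87, 36, 37] -> max=87
step 8: append 76 -> window=[87, 36, 37, 76] -> max=87
step 9: append 66 -> window=[36, 37, 76, 66] -> max=76
step 10: append 49 -> window=[37, 76, 66, 49] -> max=76
step 11: append 15 -> window=[76, 66, 49, 15] -> max=76
step 12: append 10 -> window=[66, 49, 15, 10] -> max=66
step 13: append 97 -> window=[49, 15, 10, 97] -> max=97
Recorded maximums: 90 87 87 87 87 76 76 76 66 97
Changes between consecutive maximums: 4

Answer: 4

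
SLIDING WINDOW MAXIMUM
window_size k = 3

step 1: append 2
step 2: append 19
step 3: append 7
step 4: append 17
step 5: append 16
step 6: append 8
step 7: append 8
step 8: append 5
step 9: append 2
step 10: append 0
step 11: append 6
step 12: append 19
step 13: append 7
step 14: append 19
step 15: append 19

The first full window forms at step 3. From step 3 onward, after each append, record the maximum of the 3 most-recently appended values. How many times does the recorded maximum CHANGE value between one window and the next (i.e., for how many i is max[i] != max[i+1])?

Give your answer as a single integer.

step 1: append 2 -> window=[2] (not full yet)
step 2: append 19 -> window=[2, 19] (not full yet)
step 3: append 7 -> window=[2, 19, 7] -> max=19
step 4: append 17 -> window=[19, 7, 17] -> max=19
step 5: append 16 -> window=[7, 17, 16] -> max=17
step 6: append 8 -> window=[17, 16, 8] -> max=17
step 7: append 8 -> window=[16, 8, 8] -> max=16
step 8: append 5 -> window=[8, 8, 5] -> max=8
step 9: append 2 -> window=[8, 5, 2] -> max=8
step 10: append 0 -> window=[5, 2, 0] -> max=5
step 11: append 6 -> window=[2, 0, 6] -> max=6
step 12: append 19 -> window=[0, 6, 19] -> max=19
step 13: append 7 -> window=[6, 19, 7] -> max=19
step 14: append 19 -> window=[19, 7, 19] -> max=19
step 15: append 19 -> window=[7, 19, 19] -> max=19
Recorded maximums: 19 19 17 17 16 8 8 5 6 19 19 19 19
Changes between consecutive maximums: 6

Answer: 6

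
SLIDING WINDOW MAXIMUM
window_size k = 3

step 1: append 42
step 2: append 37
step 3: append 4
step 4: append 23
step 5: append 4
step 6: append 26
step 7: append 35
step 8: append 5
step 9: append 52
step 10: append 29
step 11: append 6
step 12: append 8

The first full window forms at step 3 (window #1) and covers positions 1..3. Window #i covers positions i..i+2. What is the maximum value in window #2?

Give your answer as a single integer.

step 1: append 42 -> window=[42] (not full yet)
step 2: append 37 -> window=[42, 37] (not full yet)
step 3: append 4 -> window=[42, 37, 4] -> max=42
step 4: append 23 -> window=[37, 4, 23] -> max=37
Window #2 max = 37

Answer: 37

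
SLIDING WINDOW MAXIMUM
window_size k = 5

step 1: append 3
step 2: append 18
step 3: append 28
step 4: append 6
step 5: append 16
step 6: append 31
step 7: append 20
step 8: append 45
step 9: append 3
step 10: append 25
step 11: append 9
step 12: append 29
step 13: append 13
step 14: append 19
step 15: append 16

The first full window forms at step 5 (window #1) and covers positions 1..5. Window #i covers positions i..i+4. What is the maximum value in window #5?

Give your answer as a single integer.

Answer: 45

Derivation:
step 1: append 3 -> window=[3] (not full yet)
step 2: append 18 -> window=[3, 18] (not full yet)
step 3: append 28 -> window=[3, 18, 28] (not full yet)
step 4: append 6 -> window=[3, 18, 28, 6] (not full yet)
step 5: append 16 -> window=[3, 18, 28, 6, 16] -> max=28
step 6: append 31 -> window=[18, 28, 6, 16, 31] -> max=31
step 7: append 20 -> window=[28, 6, 16, 31, 20] -> max=31
step 8: append 45 -> window=[6, 16, 31, 20, 45] -> max=45
step 9: append 3 -> window=[16, 31, 20, 45, 3] -> max=45
Window #5 max = 45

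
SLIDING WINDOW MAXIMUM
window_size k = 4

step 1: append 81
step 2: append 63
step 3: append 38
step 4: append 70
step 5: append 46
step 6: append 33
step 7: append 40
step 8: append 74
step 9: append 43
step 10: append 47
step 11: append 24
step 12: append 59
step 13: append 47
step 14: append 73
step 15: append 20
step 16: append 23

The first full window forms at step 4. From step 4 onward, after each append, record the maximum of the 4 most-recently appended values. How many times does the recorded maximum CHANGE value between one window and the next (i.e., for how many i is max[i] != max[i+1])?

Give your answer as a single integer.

Answer: 4

Derivation:
step 1: append 81 -> window=[81] (not full yet)
step 2: append 63 -> window=[81, 63] (not full yet)
step 3: append 38 -> window=[81, 63, 38] (not full yet)
step 4: append 70 -> window=[81, 63, 38, 70] -> max=81
step 5: append 46 -> window=[63, 38, 70, 46] -> max=70
step 6: append 33 -> window=[38, 70, 46, 33] -> max=70
step 7: append 40 -> window=[70, 46, 33, 40] -> max=70
step 8: append 74 -> window=[46, 33, 40, 74] -> max=74
step 9: append 43 -> window=[33, 40, 74, 43] -> max=74
step 10: append 47 -> window=[40, 74, 43, 47] -> max=74
step 11: append 24 -> window=[74, 43, 47, 24] -> max=74
step 12: append 59 -> window=[43, 47, 24, 59] -> max=59
step 13: append 47 -> window=[47, 24, 59, 47] -> max=59
step 14: append 73 -> window=[24, 59, 47, 73] -> max=73
step 15: append 20 -> window=[59, 47, 73, 20] -> max=73
step 16: append 23 -> window=[47, 73, 20, 23] -> max=73
Recorded maximums: 81 70 70 70 74 74 74 74 59 59 73 73 73
Changes between consecutive maximums: 4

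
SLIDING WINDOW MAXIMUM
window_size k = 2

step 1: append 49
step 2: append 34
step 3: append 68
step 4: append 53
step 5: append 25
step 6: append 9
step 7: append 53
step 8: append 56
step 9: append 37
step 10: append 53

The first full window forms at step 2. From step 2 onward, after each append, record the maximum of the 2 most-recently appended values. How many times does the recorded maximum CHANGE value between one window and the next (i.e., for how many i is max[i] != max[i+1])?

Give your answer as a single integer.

step 1: append 49 -> window=[49] (not full yet)
step 2: append 34 -> window=[49, 34] -> max=49
step 3: append 68 -> window=[34, 68] -> max=68
step 4: append 53 -> window=[68, 53] -> max=68
step 5: append 25 -> window=[53, 25] -> max=53
step 6: append 9 -> window=[25, 9] -> max=25
step 7: append 53 -> window=[9, 53] -> max=53
step 8: append 56 -> window=[53, 56] -> max=56
step 9: append 37 -> window=[56, 37] -> max=56
step 10: append 53 -> window=[37, 53] -> max=53
Recorded maximums: 49 68 68 53 25 53 56 56 53
Changes between consecutive maximums: 6

Answer: 6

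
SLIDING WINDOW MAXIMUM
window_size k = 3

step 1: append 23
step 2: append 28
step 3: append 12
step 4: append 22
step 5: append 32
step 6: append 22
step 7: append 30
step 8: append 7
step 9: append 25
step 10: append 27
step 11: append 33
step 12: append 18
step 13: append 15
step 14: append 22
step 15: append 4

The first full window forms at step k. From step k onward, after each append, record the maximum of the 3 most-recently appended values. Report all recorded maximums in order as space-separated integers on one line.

step 1: append 23 -> window=[23] (not full yet)
step 2: append 28 -> window=[23, 28] (not full yet)
step 3: append 12 -> window=[23, 28, 12] -> max=28
step 4: append 22 -> window=[28, 12, 22] -> max=28
step 5: append 32 -> window=[12, 22, 32] -> max=32
step 6: append 22 -> window=[22, 32, 22] -> max=32
step 7: append 30 -> window=[32, 22, 30] -> max=32
step 8: append 7 -> window=[22, 30, 7] -> max=30
step 9: append 25 -> window=[30, 7, 25] -> max=30
step 10: append 27 -> window=[7, 25, 27] -> max=27
step 11: append 33 -> window=[25, 27, 33] -> max=33
step 12: append 18 -> window=[27, 33, 18] -> max=33
step 13: append 15 -> window=[33, 18, 15] -> max=33
step 14: append 22 -> window=[18, 15, 22] -> max=22
step 15: append 4 -> window=[15, 22, 4] -> max=22

Answer: 28 28 32 32 32 30 30 27 33 33 33 22 22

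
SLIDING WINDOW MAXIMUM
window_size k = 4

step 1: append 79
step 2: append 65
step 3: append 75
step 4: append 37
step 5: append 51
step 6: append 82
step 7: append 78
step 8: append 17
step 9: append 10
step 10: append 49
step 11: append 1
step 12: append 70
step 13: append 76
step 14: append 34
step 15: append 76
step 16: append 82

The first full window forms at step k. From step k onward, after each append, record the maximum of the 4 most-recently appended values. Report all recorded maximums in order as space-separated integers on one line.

Answer: 79 75 82 82 82 82 78 49 70 76 76 76 82

Derivation:
step 1: append 79 -> window=[79] (not full yet)
step 2: append 65 -> window=[79, 65] (not full yet)
step 3: append 75 -> window=[79, 65, 75] (not full yet)
step 4: append 37 -> window=[79, 65, 75, 37] -> max=79
step 5: append 51 -> window=[65, 75, 37, 51] -> max=75
step 6: append 82 -> window=[75, 37, 51, 82] -> max=82
step 7: append 78 -> window=[37, 51, 82, 78] -> max=82
step 8: append 17 -> window=[51, 82, 78, 17] -> max=82
step 9: append 10 -> window=[82, 78, 17, 10] -> max=82
step 10: append 49 -> window=[78, 17, 10, 49] -> max=78
step 11: append 1 -> window=[17, 10, 49, 1] -> max=49
step 12: append 70 -> window=[10, 49, 1, 70] -> max=70
step 13: append 76 -> window=[49, 1, 70, 76] -> max=76
step 14: append 34 -> window=[1, 70, 76, 34] -> max=76
step 15: append 76 -> window=[70, 76, 34, 76] -> max=76
step 16: append 82 -> window=[76, 34, 76, 82] -> max=82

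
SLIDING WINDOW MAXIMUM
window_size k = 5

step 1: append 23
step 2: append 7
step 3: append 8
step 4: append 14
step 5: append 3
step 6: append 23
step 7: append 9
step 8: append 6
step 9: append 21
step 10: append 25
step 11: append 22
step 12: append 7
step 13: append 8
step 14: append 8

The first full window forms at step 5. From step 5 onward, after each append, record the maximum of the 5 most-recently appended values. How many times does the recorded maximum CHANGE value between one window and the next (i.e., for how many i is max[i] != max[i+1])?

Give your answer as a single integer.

Answer: 1

Derivation:
step 1: append 23 -> window=[23] (not full yet)
step 2: append 7 -> window=[23, 7] (not full yet)
step 3: append 8 -> window=[23, 7, 8] (not full yet)
step 4: append 14 -> window=[23, 7, 8, 14] (not full yet)
step 5: append 3 -> window=[23, 7, 8, 14, 3] -> max=23
step 6: append 23 -> window=[7, 8, 14, 3, 23] -> max=23
step 7: append 9 -> window=[8, 14, 3, 23, 9] -> max=23
step 8: append 6 -> window=[14, 3, 23, 9, 6] -> max=23
step 9: append 21 -> window=[3, 23, 9, 6, 21] -> max=23
step 10: append 25 -> window=[23, 9, 6, 21, 25] -> max=25
step 11: append 22 -> window=[9, 6, 21, 25, 22] -> max=25
step 12: append 7 -> window=[6, 21, 25, 22, 7] -> max=25
step 13: append 8 -> window=[21, 25, 22, 7, 8] -> max=25
step 14: append 8 -> window=[25, 22, 7, 8, 8] -> max=25
Recorded maximums: 23 23 23 23 23 25 25 25 25 25
Changes between consecutive maximums: 1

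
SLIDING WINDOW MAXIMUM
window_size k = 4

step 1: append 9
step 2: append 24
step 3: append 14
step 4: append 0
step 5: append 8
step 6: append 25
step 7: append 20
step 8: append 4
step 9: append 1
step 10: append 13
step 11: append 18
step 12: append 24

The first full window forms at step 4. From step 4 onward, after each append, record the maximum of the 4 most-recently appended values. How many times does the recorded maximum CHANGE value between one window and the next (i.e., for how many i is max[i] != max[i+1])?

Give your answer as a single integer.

Answer: 4

Derivation:
step 1: append 9 -> window=[9] (not full yet)
step 2: append 24 -> window=[9, 24] (not full yet)
step 3: append 14 -> window=[9, 24, 14] (not full yet)
step 4: append 0 -> window=[9, 24, 14, 0] -> max=24
step 5: append 8 -> window=[24, 14, 0, 8] -> max=24
step 6: append 25 -> window=[14, 0, 8, 25] -> max=25
step 7: append 20 -> window=[0, 8, 25, 20] -> max=25
step 8: append 4 -> window=[8, 25, 20, 4] -> max=25
step 9: append 1 -> window=[25, 20, 4, 1] -> max=25
step 10: append 13 -> window=[20, 4, 1, 13] -> max=20
step 11: append 18 -> window=[4, 1, 13, 18] -> max=18
step 12: append 24 -> window=[1, 13, 18, 24] -> max=24
Recorded maximums: 24 24 25 25 25 25 20 18 24
Changes between consecutive maximums: 4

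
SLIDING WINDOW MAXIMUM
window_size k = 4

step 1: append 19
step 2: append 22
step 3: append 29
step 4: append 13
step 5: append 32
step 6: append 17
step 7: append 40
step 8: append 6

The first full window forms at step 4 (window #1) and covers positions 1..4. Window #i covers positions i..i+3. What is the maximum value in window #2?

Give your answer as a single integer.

step 1: append 19 -> window=[19] (not full yet)
step 2: append 22 -> window=[19, 22] (not full yet)
step 3: append 29 -> window=[19, 22, 29] (not full yet)
step 4: append 13 -> window=[19, 22, 29, 13] -> max=29
step 5: append 32 -> window=[22, 29, 13, 32] -> max=32
Window #2 max = 32

Answer: 32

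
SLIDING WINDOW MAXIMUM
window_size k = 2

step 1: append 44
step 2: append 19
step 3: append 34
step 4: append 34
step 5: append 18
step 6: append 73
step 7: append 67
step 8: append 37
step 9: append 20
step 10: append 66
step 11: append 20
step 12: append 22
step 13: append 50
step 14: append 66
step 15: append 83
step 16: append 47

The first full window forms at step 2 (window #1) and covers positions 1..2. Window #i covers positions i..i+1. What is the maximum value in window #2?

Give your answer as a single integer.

step 1: append 44 -> window=[44] (not full yet)
step 2: append 19 -> window=[44, 19] -> max=44
step 3: append 34 -> window=[19, 34] -> max=34
Window #2 max = 34

Answer: 34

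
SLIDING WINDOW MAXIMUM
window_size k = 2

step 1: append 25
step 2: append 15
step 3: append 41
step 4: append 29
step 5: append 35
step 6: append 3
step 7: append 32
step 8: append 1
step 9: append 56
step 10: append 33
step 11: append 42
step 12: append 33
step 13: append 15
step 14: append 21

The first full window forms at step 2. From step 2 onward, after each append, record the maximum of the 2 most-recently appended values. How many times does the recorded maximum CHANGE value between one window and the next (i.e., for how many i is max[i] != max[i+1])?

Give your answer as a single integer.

step 1: append 25 -> window=[25] (not full yet)
step 2: append 15 -> window=[25, 15] -> max=25
step 3: append 41 -> window=[15, 41] -> max=41
step 4: append 29 -> window=[41, 29] -> max=41
step 5: append 35 -> window=[29, 35] -> max=35
step 6: append 3 -> window=[35, 3] -> max=35
step 7: append 32 -> window=[3, 32] -> max=32
step 8: append 1 -> window=[32, 1] -> max=32
step 9: append 56 -> window=[1, 56] -> max=56
step 10: append 33 -> window=[56, 33] -> max=56
step 11: append 42 -> window=[33, 42] -> max=42
step 12: append 33 -> window=[42, 33] -> max=42
step 13: append 15 -> window=[33, 15] -> max=33
step 14: append 21 -> window=[15, 21] -> max=21
Recorded maximums: 25 41 41 35 35 32 32 56 56 42 42 33 21
Changes between consecutive maximums: 7

Answer: 7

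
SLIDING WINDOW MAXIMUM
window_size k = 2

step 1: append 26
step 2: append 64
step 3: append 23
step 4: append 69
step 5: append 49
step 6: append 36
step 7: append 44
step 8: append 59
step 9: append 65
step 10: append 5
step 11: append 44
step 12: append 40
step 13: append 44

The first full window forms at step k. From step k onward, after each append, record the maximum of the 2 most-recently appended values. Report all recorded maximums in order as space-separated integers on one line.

Answer: 64 64 69 69 49 44 59 65 65 44 44 44

Derivation:
step 1: append 26 -> window=[26] (not full yet)
step 2: append 64 -> window=[26, 64] -> max=64
step 3: append 23 -> window=[64, 23] -> max=64
step 4: append 69 -> window=[23, 69] -> max=69
step 5: append 49 -> window=[69, 49] -> max=69
step 6: append 36 -> window=[49, 36] -> max=49
step 7: append 44 -> window=[36, 44] -> max=44
step 8: append 59 -> window=[44, 59] -> max=59
step 9: append 65 -> window=[59, 65] -> max=65
step 10: append 5 -> window=[65, 5] -> max=65
step 11: append 44 -> window=[5, 44] -> max=44
step 12: append 40 -> window=[44, 40] -> max=44
step 13: append 44 -> window=[40, 44] -> max=44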